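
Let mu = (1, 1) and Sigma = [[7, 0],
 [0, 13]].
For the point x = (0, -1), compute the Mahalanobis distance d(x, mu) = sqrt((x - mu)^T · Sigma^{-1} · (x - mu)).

Step 1 — centre the observation: (x - mu) = (-1, -2).

Step 2 — invert Sigma. det(Sigma) = 7·13 - (0)² = 91.
  Sigma^{-1} = (1/det) · [[d, -b], [-b, a]] = [[0.1429, 0],
 [0, 0.0769]].

Step 3 — form the quadratic (x - mu)^T · Sigma^{-1} · (x - mu):
  Sigma^{-1} · (x - mu) = (-0.1429, -0.1538).
  (x - mu)^T · [Sigma^{-1} · (x - mu)] = (-1)·(-0.1429) + (-2)·(-0.1538) = 0.4505.

Step 4 — take square root: d = √(0.4505) ≈ 0.6712.

d(x, mu) = √(0.4505) ≈ 0.6712


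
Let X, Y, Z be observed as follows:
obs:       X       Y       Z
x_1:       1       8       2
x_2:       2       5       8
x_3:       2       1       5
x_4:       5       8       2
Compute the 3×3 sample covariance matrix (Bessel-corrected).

Step 1 — column means:
  mean(X) = (1 + 2 + 2 + 5) / 4 = 10/4 = 2.5
  mean(Y) = (8 + 5 + 1 + 8) / 4 = 22/4 = 5.5
  mean(Z) = (2 + 8 + 5 + 2) / 4 = 17/4 = 4.25

Step 2 — sample covariance S[i,j] = (1/(n-1)) · Σ_k (x_{k,i} - mean_i) · (x_{k,j} - mean_j), with n-1 = 3.
  S[X,X] = ((-1.5)·(-1.5) + (-0.5)·(-0.5) + (-0.5)·(-0.5) + (2.5)·(2.5)) / 3 = 9/3 = 3
  S[X,Y] = ((-1.5)·(2.5) + (-0.5)·(-0.5) + (-0.5)·(-4.5) + (2.5)·(2.5)) / 3 = 5/3 = 1.6667
  S[X,Z] = ((-1.5)·(-2.25) + (-0.5)·(3.75) + (-0.5)·(0.75) + (2.5)·(-2.25)) / 3 = -4.5/3 = -1.5
  S[Y,Y] = ((2.5)·(2.5) + (-0.5)·(-0.5) + (-4.5)·(-4.5) + (2.5)·(2.5)) / 3 = 33/3 = 11
  S[Y,Z] = ((2.5)·(-2.25) + (-0.5)·(3.75) + (-4.5)·(0.75) + (2.5)·(-2.25)) / 3 = -16.5/3 = -5.5
  S[Z,Z] = ((-2.25)·(-2.25) + (3.75)·(3.75) + (0.75)·(0.75) + (-2.25)·(-2.25)) / 3 = 24.75/3 = 8.25

S is symmetric (S[j,i] = S[i,j]). Assembling:

S = [[3, 1.6667, -1.5],
 [1.6667, 11, -5.5],
 [-1.5, -5.5, 8.25]]


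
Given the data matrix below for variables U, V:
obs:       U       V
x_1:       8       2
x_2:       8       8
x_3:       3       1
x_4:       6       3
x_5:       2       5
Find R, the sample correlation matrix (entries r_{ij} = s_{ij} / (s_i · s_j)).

Step 1 — column means:
  mean(U) = (8 + 8 + 3 + 6 + 2) / 5 = 27/5 = 5.4
  mean(V) = (2 + 8 + 1 + 3 + 5) / 5 = 19/5 = 3.8

Step 2 — sample variances and covariances s[i,j] = (1/(n-1)) · Σ_k (x_{k,i} - mean_i) · (x_{k,j} - mean_j), with n-1 = 4:
  s[U,U] = ((2.6)·(2.6) + (2.6)·(2.6) + (-2.4)·(-2.4) + (0.6)·(0.6) + (-3.4)·(-3.4)) / 4 = 31.2/4 = 7.8
  s[U,V] = ((2.6)·(-1.8) + (2.6)·(4.2) + (-2.4)·(-2.8) + (0.6)·(-0.8) + (-3.4)·(1.2)) / 4 = 8.4/4 = 2.1
  s[V,V] = ((-1.8)·(-1.8) + (4.2)·(4.2) + (-2.8)·(-2.8) + (-0.8)·(-0.8) + (1.2)·(1.2)) / 4 = 30.8/4 = 7.7
  Sample standard deviations s_i = √(s[i,i]):
  s(U) = √(7.8) = 2.7928
  s(V) = √(7.7) = 2.7749

Step 3 — r_{ij} = s_{ij} / (s_i · s_j):
  r[U,U] = 1 (diagonal).
  r[U,V] = 2.1 / (2.7928 · 2.7749) = 2.1 / 7.7498 = 0.271
  r[V,V] = 1 (diagonal).

R is symmetric with unit diagonal. Assembling:

R = [[1, 0.271],
 [0.271, 1]]


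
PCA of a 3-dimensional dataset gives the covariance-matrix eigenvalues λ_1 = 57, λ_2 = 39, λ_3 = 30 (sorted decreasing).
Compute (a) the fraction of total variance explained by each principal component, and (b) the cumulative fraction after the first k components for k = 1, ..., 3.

Step 1 — total variance = trace(Sigma) = Σ λ_i = 57 + 39 + 30 = 126.

Step 2 — fraction explained by component i = λ_i / Σ λ:
  PC1: 57/126 = 0.4524
  PC2: 39/126 = 0.3095
  PC3: 30/126 = 0.2381

Step 3 — cumulative fraction after k components = (λ_1 + ... + λ_k) / Σ λ:
  k = 1: 57/126 = 0.4524
  k = 2: (57 + 39)/126 = 96/126 = 0.7619
  k = 3: (57 + 39 + 30)/126 = 126/126 = 1

Summary (fraction, with percent):

explained: PC1 0.4524 (45.24%), PC2 0.3095 (30.95%), PC3 0.2381 (23.81%);  cumulative: 0.4524, 0.7619, 1


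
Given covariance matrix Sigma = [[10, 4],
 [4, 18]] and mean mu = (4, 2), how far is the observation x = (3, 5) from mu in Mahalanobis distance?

Step 1 — centre the observation: (x - mu) = (-1, 3).

Step 2 — invert Sigma. det(Sigma) = 10·18 - (4)² = 164.
  Sigma^{-1} = (1/det) · [[d, -b], [-b, a]] = [[0.1098, -0.0244],
 [-0.0244, 0.061]].

Step 3 — form the quadratic (x - mu)^T · Sigma^{-1} · (x - mu):
  Sigma^{-1} · (x - mu) = (-0.1829, 0.2073).
  (x - mu)^T · [Sigma^{-1} · (x - mu)] = (-1)·(-0.1829) + (3)·(0.2073) = 0.8049.

Step 4 — take square root: d = √(0.8049) ≈ 0.8971.

d(x, mu) = √(0.8049) ≈ 0.8971


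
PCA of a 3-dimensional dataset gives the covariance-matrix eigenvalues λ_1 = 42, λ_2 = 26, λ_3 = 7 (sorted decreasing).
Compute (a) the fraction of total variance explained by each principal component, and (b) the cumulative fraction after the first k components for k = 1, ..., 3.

Step 1 — total variance = trace(Sigma) = Σ λ_i = 42 + 26 + 7 = 75.

Step 2 — fraction explained by component i = λ_i / Σ λ:
  PC1: 42/75 = 0.56
  PC2: 26/75 = 0.3467
  PC3: 7/75 = 0.0933

Step 3 — cumulative fraction after k components = (λ_1 + ... + λ_k) / Σ λ:
  k = 1: 42/75 = 0.56
  k = 2: (42 + 26)/75 = 68/75 = 0.9067
  k = 3: (42 + 26 + 7)/75 = 75/75 = 1

Summary (fraction, with percent):

explained: PC1 0.56 (56%), PC2 0.3467 (34.67%), PC3 0.0933 (9.33%);  cumulative: 0.56, 0.9067, 1


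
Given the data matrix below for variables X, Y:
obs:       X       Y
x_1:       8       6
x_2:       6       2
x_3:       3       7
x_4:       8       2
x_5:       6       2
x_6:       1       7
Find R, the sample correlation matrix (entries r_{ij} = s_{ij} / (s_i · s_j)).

Step 1 — column means:
  mean(X) = (8 + 6 + 3 + 8 + 6 + 1) / 6 = 32/6 = 5.3333
  mean(Y) = (6 + 2 + 7 + 2 + 2 + 7) / 6 = 26/6 = 4.3333

Step 2 — sample variances and covariances s[i,j] = (1/(n-1)) · Σ_k (x_{k,i} - mean_i) · (x_{k,j} - mean_j), with n-1 = 5:
  s[X,X] = ((2.6667)·(2.6667) + (0.6667)·(0.6667) + (-2.3333)·(-2.3333) + (2.6667)·(2.6667) + (0.6667)·(0.6667) + (-4.3333)·(-4.3333)) / 5 = 39.3333/5 = 7.8667
  s[X,Y] = ((2.6667)·(1.6667) + (0.6667)·(-2.3333) + (-2.3333)·(2.6667) + (2.6667)·(-2.3333) + (0.6667)·(-2.3333) + (-4.3333)·(2.6667)) / 5 = -22.6667/5 = -4.5333
  s[Y,Y] = ((1.6667)·(1.6667) + (-2.3333)·(-2.3333) + (2.6667)·(2.6667) + (-2.3333)·(-2.3333) + (-2.3333)·(-2.3333) + (2.6667)·(2.6667)) / 5 = 33.3333/5 = 6.6667
  Sample standard deviations s_i = √(s[i,i]):
  s(X) = √(7.8667) = 2.8048
  s(Y) = √(6.6667) = 2.582

Step 3 — r_{ij} = s_{ij} / (s_i · s_j):
  r[X,X] = 1 (diagonal).
  r[X,Y] = -4.5333 / (2.8048 · 2.582) = -4.5333 / 7.2419 = -0.626
  r[Y,Y] = 1 (diagonal).

R is symmetric with unit diagonal. Assembling:

R = [[1, -0.626],
 [-0.626, 1]]


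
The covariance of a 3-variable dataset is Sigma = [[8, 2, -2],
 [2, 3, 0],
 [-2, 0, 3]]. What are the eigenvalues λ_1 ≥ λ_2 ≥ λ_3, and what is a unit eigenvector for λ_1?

Step 1 — characteristic polynomial p(λ) = det(λI - Sigma) = λ³ - tr·λ² + c_1·λ - det, where tr = trace, c_1 = sum of the principal 2×2 minors, det = det(Sigma):
  tr = 8 + 3 + 3 = 14,
  c_1 = (8·3 - (2)²) + (8·3 - (-2)²) + (3·3 - (0)²) = 20 + 20 + 9 = 49,
  det = 8·(3·3 - (0)²) - (2)·((2)·3 - (0)·(-2)) + (-2)·((2)·(0) - 3·(-2)) = 8·(9) - (2)·(6) + (-2)·(6) = 48.
  So p(λ) = λ³ - 14λ² + 49λ - 48.
Step 2 — look for an integer root (rational root theorem: any rational root is an integer divisor of 48). Testing λ = 3:
  p(3) = 27 - 126 + 147 - 48 = 0  ✓
  Dividing out (λ - 3): p(λ) = (λ - 3)(λ² - 11λ + 16).
Step 3 — remaining eigenvalues from the quadratic λ² - 11λ + 16 = 0:
  Δ = 11² - 4·16 = 121 - 64 = 57,  λ = (11 ± √57)/2 = (11 ± 7.5498)/2 ≈ 9.2749 or 1.7251.
  Sorted: λ_1 = 9.2749,  λ_2 = 3,  λ_3 = 1.7251  (check: sum = 14 = tr ✓).

Step 4 — unit eigenvector for λ_1 ≈ 9.2749: v spans the null space of (Sigma - λ_1 I), whose rows are
  r_1 = (-1.2749, 2, -2),  r_2 = (2, -6.2749, 0),  r_3 = (-2, 0, -6.2749).
  v is orthogonal to every row, so take v ∝ r_1 × r_2 = ((2)·(0) - (-2)·(-6.2749), (-2)·(2) - (-1.2749)·(0), (-1.2749)·(-6.2749) - (2)·(2)) ≈ (-12.5498, -4, 4).
  Rescale (multiply by -1 so the first nonzero entry is positive): u = (12.5498, 4, -4).
  ||u|| = √((12.5498)² + (4)² + (-4)²) = √(189.4983) ≈ 13.7658,  v_1 = u/||u|| ≈ (0.9117, 0.2906, -0.2906) (||v_1|| = 1).

λ_1 = 9.2749,  λ_2 = 3,  λ_3 = 1.7251;  v_1 ≈ (0.9117, 0.2906, -0.2906)


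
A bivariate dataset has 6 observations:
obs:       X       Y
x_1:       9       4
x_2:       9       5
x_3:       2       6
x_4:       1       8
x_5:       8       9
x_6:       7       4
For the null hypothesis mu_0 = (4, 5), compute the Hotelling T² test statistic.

Step 1 — sample mean vector:
  mean(X) = (9 + 9 + 2 + 1 + 8 + 7) / 6 = 36/6 = 6
  mean(Y) = (4 + 5 + 6 + 8 + 9 + 4) / 6 = 36/6 = 6
  x̄ = (6, 6),  deviation x̄ - mu_0 = (6, 6) - (4, 5) = (2, 1).

Step 2 — sample covariance matrix, S[i,j] = (1/(n-1)) · Σ_k (x_{k,i} - mean_i) · (x_{k,j} - mean_j), divisor n-1 = 5:
  S[X,X] = ((3)·(3) + (3)·(3) + (-4)·(-4) + (-5)·(-5) + (2)·(2) + (1)·(1)) / 5 = 64/5 = 12.8
  S[X,Y] = ((3)·(-2) + (3)·(-1) + (-4)·(0) + (-5)·(2) + (2)·(3) + (1)·(-2)) / 5 = -15/5 = -3
  S[Y,Y] = ((-2)·(-2) + (-1)·(-1) + (0)·(0) + (2)·(2) + (3)·(3) + (-2)·(-2)) / 5 = 22/5 = 4.4
  S = [[12.8, -3],
 [-3, 4.4]].

Step 3 — invert S. det(S) = 12.8·4.4 - (-3)² = 47.32.
  S^{-1} = (1/det) · [[d, -b], [-b, a]] = [[0.093, 0.0634],
 [0.0634, 0.2705]].

Step 4 — quadratic form (x̄ - mu_0)^T · S^{-1} · (x̄ - mu_0):
  S^{-1} · (x̄ - mu_0) = (0.2494, 0.3973),
  (x̄ - mu_0)^T · [...] = (2)·(0.2494) + (1)·(0.3973) = 0.896.

Step 5 — scale by n: T² = 6 · 0.896 = 5.3762.

T² ≈ 5.3762


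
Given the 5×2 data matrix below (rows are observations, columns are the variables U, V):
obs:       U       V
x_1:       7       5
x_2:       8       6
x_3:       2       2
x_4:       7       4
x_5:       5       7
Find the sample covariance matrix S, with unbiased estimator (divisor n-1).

Step 1 — column means:
  mean(U) = (7 + 8 + 2 + 7 + 5) / 5 = 29/5 = 5.8
  mean(V) = (5 + 6 + 2 + 4 + 7) / 5 = 24/5 = 4.8

Step 2 — sample covariance S[i,j] = (1/(n-1)) · Σ_k (x_{k,i} - mean_i) · (x_{k,j} - mean_j), with n-1 = 4.
  S[U,U] = ((1.2)·(1.2) + (2.2)·(2.2) + (-3.8)·(-3.8) + (1.2)·(1.2) + (-0.8)·(-0.8)) / 4 = 22.8/4 = 5.7
  S[U,V] = ((1.2)·(0.2) + (2.2)·(1.2) + (-3.8)·(-2.8) + (1.2)·(-0.8) + (-0.8)·(2.2)) / 4 = 10.8/4 = 2.7
  S[V,V] = ((0.2)·(0.2) + (1.2)·(1.2) + (-2.8)·(-2.8) + (-0.8)·(-0.8) + (2.2)·(2.2)) / 4 = 14.8/4 = 3.7

S is symmetric (S[j,i] = S[i,j]). Assembling:

S = [[5.7, 2.7],
 [2.7, 3.7]]


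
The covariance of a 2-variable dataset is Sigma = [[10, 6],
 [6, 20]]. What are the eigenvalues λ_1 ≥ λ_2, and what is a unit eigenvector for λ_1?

Step 1 — characteristic polynomial of 2×2 Sigma:
  det(Sigma - λI) = λ² - trace · λ + det = 0.
  trace = 10 + 20 = 30, det = 10·20 - (6)² = 164.
Step 2 — discriminant:
  Δ = trace² - 4·det = 900 - 656 = 244.
Step 3 — eigenvalues:
  λ = (trace ± √Δ)/2 = (30 ± 15.6205)/2,
  λ_1 = 22.8102,  λ_2 = 7.1898.

Step 4 — unit eigenvector for λ_1: solve (Sigma - λ_1 I)v = 0. First row:
  (10 - 22.8102)·v_x + (6)·v_y = 0, i.e. (-12.8102)·v_x + (6)·v_y = 0,
  so v ∝ (b, λ_1 - a) = (6, 12.8102) = u.
  ||u|| = √((6)² + (12.8102)²) = √(200.1025) ≈ 14.1458,
  v_1 = u/||u|| ≈ (0.4242, 0.9056) (||v_1|| = 1).

λ_1 = 22.8102,  λ_2 = 7.1898;  v_1 ≈ (0.4242, 0.9056)


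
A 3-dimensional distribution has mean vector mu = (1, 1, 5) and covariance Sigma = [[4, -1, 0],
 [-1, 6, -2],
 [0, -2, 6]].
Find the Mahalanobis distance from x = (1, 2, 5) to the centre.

Step 1 — centre the observation: (x - mu) = (0, 1, 0).

Step 2 — invert Sigma (cofactor / det for 3×3, or solve directly):
  Sigma^{-1} = [[0.2623, 0.0492, 0.0164],
 [0.0492, 0.1967, 0.0656],
 [0.0164, 0.0656, 0.1885]].

Step 3 — form the quadratic (x - mu)^T · Sigma^{-1} · (x - mu):
  Sigma^{-1} · (x - mu) = (0.0492, 0.1967, 0.0656).
  (x - mu)^T · [Sigma^{-1} · (x - mu)] = (0)·(0.0492) + (1)·(0.1967) + (0)·(0.0656) = 0.1967.

Step 4 — take square root: d = √(0.1967) ≈ 0.4435.

d(x, mu) = √(0.1967) ≈ 0.4435


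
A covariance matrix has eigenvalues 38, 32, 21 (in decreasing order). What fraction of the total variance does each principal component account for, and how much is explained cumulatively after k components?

Step 1 — total variance = trace(Sigma) = Σ λ_i = 38 + 32 + 21 = 91.

Step 2 — fraction explained by component i = λ_i / Σ λ:
  PC1: 38/91 = 0.4176
  PC2: 32/91 = 0.3516
  PC3: 21/91 = 0.2308

Step 3 — cumulative fraction after k components = (λ_1 + ... + λ_k) / Σ λ:
  k = 1: 38/91 = 0.4176
  k = 2: (38 + 32)/91 = 70/91 = 0.7692
  k = 3: (38 + 32 + 21)/91 = 91/91 = 1

Summary (fraction, with percent):

explained: PC1 0.4176 (41.76%), PC2 0.3516 (35.16%), PC3 0.2308 (23.08%);  cumulative: 0.4176, 0.7692, 1


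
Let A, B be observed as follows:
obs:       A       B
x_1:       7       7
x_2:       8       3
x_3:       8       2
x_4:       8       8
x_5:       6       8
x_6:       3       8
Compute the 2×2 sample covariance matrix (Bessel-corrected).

Step 1 — column means:
  mean(A) = (7 + 8 + 8 + 8 + 6 + 3) / 6 = 40/6 = 6.6667
  mean(B) = (7 + 3 + 2 + 8 + 8 + 8) / 6 = 36/6 = 6

Step 2 — sample covariance S[i,j] = (1/(n-1)) · Σ_k (x_{k,i} - mean_i) · (x_{k,j} - mean_j), with n-1 = 5.
  S[A,A] = ((0.3333)·(0.3333) + (1.3333)·(1.3333) + (1.3333)·(1.3333) + (1.3333)·(1.3333) + (-0.6667)·(-0.6667) + (-3.6667)·(-3.6667)) / 5 = 19.3333/5 = 3.8667
  S[A,B] = ((0.3333)·(1) + (1.3333)·(-3) + (1.3333)·(-4) + (1.3333)·(2) + (-0.6667)·(2) + (-3.6667)·(2)) / 5 = -15/5 = -3
  S[B,B] = ((1)·(1) + (-3)·(-3) + (-4)·(-4) + (2)·(2) + (2)·(2) + (2)·(2)) / 5 = 38/5 = 7.6

S is symmetric (S[j,i] = S[i,j]). Assembling:

S = [[3.8667, -3],
 [-3, 7.6]]


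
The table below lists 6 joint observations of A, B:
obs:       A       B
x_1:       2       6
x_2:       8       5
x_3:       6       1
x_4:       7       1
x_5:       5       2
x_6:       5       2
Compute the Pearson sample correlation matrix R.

Step 1 — column means:
  mean(A) = (2 + 8 + 6 + 7 + 5 + 5) / 6 = 33/6 = 5.5
  mean(B) = (6 + 5 + 1 + 1 + 2 + 2) / 6 = 17/6 = 2.8333

Step 2 — sample variances and covariances s[i,j] = (1/(n-1)) · Σ_k (x_{k,i} - mean_i) · (x_{k,j} - mean_j), with n-1 = 5:
  s[A,A] = ((-3.5)·(-3.5) + (2.5)·(2.5) + (0.5)·(0.5) + (1.5)·(1.5) + (-0.5)·(-0.5) + (-0.5)·(-0.5)) / 5 = 21.5/5 = 4.3
  s[A,B] = ((-3.5)·(3.1667) + (2.5)·(2.1667) + (0.5)·(-1.8333) + (1.5)·(-1.8333) + (-0.5)·(-0.8333) + (-0.5)·(-0.8333)) / 5 = -8.5/5 = -1.7
  s[B,B] = ((3.1667)·(3.1667) + (2.1667)·(2.1667) + (-1.8333)·(-1.8333) + (-1.8333)·(-1.8333) + (-0.8333)·(-0.8333) + (-0.8333)·(-0.8333)) / 5 = 22.8333/5 = 4.5667
  Sample standard deviations s_i = √(s[i,i]):
  s(A) = √(4.3) = 2.0736
  s(B) = √(4.5667) = 2.137

Step 3 — r_{ij} = s_{ij} / (s_i · s_j):
  r[A,A] = 1 (diagonal).
  r[A,B] = -1.7 / (2.0736 · 2.137) = -1.7 / 4.4313 = -0.3836
  r[B,B] = 1 (diagonal).

R is symmetric with unit diagonal. Assembling:

R = [[1, -0.3836],
 [-0.3836, 1]]


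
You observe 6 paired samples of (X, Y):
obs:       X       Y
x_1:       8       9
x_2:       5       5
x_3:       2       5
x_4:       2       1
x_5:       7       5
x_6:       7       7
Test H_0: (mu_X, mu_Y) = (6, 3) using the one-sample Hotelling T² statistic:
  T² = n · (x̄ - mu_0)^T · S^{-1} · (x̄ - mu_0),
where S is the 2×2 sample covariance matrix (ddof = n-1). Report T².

Step 1 — sample mean vector:
  mean(X) = (8 + 5 + 2 + 2 + 7 + 7) / 6 = 31/6 = 5.1667
  mean(Y) = (9 + 5 + 5 + 1 + 5 + 7) / 6 = 32/6 = 5.3333
  x̄ = (5.1667, 5.3333),  deviation x̄ - mu_0 = (5.1667, 5.3333) - (6, 3) = (-0.8333, 2.3333).

Step 2 — sample covariance matrix, S[i,j] = (1/(n-1)) · Σ_k (x_{k,i} - mean_i) · (x_{k,j} - mean_j), divisor n-1 = 5:
  S[X,X] = ((2.8333)·(2.8333) + (-0.1667)·(-0.1667) + (-3.1667)·(-3.1667) + (-3.1667)·(-3.1667) + (1.8333)·(1.8333) + (1.8333)·(1.8333)) / 5 = 34.8333/5 = 6.9667
  S[X,Y] = ((2.8333)·(3.6667) + (-0.1667)·(-0.3333) + (-3.1667)·(-0.3333) + (-3.1667)·(-4.3333) + (1.8333)·(-0.3333) + (1.8333)·(1.6667)) / 5 = 27.6667/5 = 5.5333
  S[Y,Y] = ((3.6667)·(3.6667) + (-0.3333)·(-0.3333) + (-0.3333)·(-0.3333) + (-4.3333)·(-4.3333) + (-0.3333)·(-0.3333) + (1.6667)·(1.6667)) / 5 = 35.3333/5 = 7.0667
  S = [[6.9667, 5.5333],
 [5.5333, 7.0667]].

Step 3 — invert S. det(S) = 6.9667·7.0667 - (5.5333)² = 18.6133.
  S^{-1} = (1/det) · [[d, -b], [-b, a]] = [[0.3797, -0.2973],
 [-0.2973, 0.3743]].

Step 4 — quadratic form (x̄ - mu_0)^T · S^{-1} · (x̄ - mu_0):
  S^{-1} · (x̄ - mu_0) = (-1.01, 1.1211),
  (x̄ - mu_0)^T · [...] = (-0.8333)·(-1.01) + (2.3333)·(1.1211) = 3.4575.

Step 5 — scale by n: T² = 6 · 3.4575 = 20.745.

T² ≈ 20.745


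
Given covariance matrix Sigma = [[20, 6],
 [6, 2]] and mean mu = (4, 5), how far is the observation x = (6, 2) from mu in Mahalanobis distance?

Step 1 — centre the observation: (x - mu) = (2, -3).

Step 2 — invert Sigma. det(Sigma) = 20·2 - (6)² = 4.
  Sigma^{-1} = (1/det) · [[d, -b], [-b, a]] = [[0.5, -1.5],
 [-1.5, 5]].

Step 3 — form the quadratic (x - mu)^T · Sigma^{-1} · (x - mu):
  Sigma^{-1} · (x - mu) = (5.5, -18).
  (x - mu)^T · [Sigma^{-1} · (x - mu)] = (2)·(5.5) + (-3)·(-18) = 65.

Step 4 — take square root: d = √(65) ≈ 8.0623.

d(x, mu) = √(65) ≈ 8.0623


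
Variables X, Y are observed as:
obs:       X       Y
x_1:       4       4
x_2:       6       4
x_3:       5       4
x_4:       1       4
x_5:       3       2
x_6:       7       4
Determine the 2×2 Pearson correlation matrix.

Step 1 — column means:
  mean(X) = (4 + 6 + 5 + 1 + 3 + 7) / 6 = 26/6 = 4.3333
  mean(Y) = (4 + 4 + 4 + 4 + 2 + 4) / 6 = 22/6 = 3.6667

Step 2 — sample variances and covariances s[i,j] = (1/(n-1)) · Σ_k (x_{k,i} - mean_i) · (x_{k,j} - mean_j), with n-1 = 5:
  s[X,X] = ((-0.3333)·(-0.3333) + (1.6667)·(1.6667) + (0.6667)·(0.6667) + (-3.3333)·(-3.3333) + (-1.3333)·(-1.3333) + (2.6667)·(2.6667)) / 5 = 23.3333/5 = 4.6667
  s[X,Y] = ((-0.3333)·(0.3333) + (1.6667)·(0.3333) + (0.6667)·(0.3333) + (-3.3333)·(0.3333) + (-1.3333)·(-1.6667) + (2.6667)·(0.3333)) / 5 = 2.6667/5 = 0.5333
  s[Y,Y] = ((0.3333)·(0.3333) + (0.3333)·(0.3333) + (0.3333)·(0.3333) + (0.3333)·(0.3333) + (-1.6667)·(-1.6667) + (0.3333)·(0.3333)) / 5 = 3.3333/5 = 0.6667
  Sample standard deviations s_i = √(s[i,i]):
  s(X) = √(4.6667) = 2.1602
  s(Y) = √(0.6667) = 0.8165

Step 3 — r_{ij} = s_{ij} / (s_i · s_j):
  r[X,X] = 1 (diagonal).
  r[X,Y] = 0.5333 / (2.1602 · 0.8165) = 0.5333 / 1.7638 = 0.3024
  r[Y,Y] = 1 (diagonal).

R is symmetric with unit diagonal. Assembling:

R = [[1, 0.3024],
 [0.3024, 1]]


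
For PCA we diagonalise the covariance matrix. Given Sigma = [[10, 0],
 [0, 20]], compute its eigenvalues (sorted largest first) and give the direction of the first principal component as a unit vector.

Step 1 — characteristic polynomial of 2×2 Sigma:
  det(Sigma - λI) = λ² - trace · λ + det = 0.
  trace = 10 + 20 = 30, det = 10·20 - (0)² = 200.
Step 2 — discriminant:
  Δ = trace² - 4·det = 900 - 800 = 100.
Step 3 — eigenvalues:
  λ = (trace ± √Δ)/2 = (30 ± 10)/2,
  λ_1 = 20,  λ_2 = 10.

Step 4 — unit eigenvector for λ_1: Sigma is diagonal, so its eigenvectors are the coordinate axes. λ_1 = 20 is the diagonal entry on the second coordinate axis, hence
  v_1 = (0, 1) (||v_1|| = 1).

λ_1 = 20,  λ_2 = 10;  v_1 ≈ (0, 1)


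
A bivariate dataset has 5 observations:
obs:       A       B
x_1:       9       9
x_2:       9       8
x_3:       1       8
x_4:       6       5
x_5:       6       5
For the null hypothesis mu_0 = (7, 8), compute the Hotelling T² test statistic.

Step 1 — sample mean vector:
  mean(A) = (9 + 9 + 1 + 6 + 6) / 5 = 31/5 = 6.2
  mean(B) = (9 + 8 + 8 + 5 + 5) / 5 = 35/5 = 7
  x̄ = (6.2, 7),  deviation x̄ - mu_0 = (6.2, 7) - (7, 8) = (-0.8, -1).

Step 2 — sample covariance matrix, S[i,j] = (1/(n-1)) · Σ_k (x_{k,i} - mean_i) · (x_{k,j} - mean_j), divisor n-1 = 4:
  S[A,A] = ((2.8)·(2.8) + (2.8)·(2.8) + (-5.2)·(-5.2) + (-0.2)·(-0.2) + (-0.2)·(-0.2)) / 4 = 42.8/4 = 10.7
  S[A,B] = ((2.8)·(2) + (2.8)·(1) + (-5.2)·(1) + (-0.2)·(-2) + (-0.2)·(-2)) / 4 = 4/4 = 1
  S[B,B] = ((2)·(2) + (1)·(1) + (1)·(1) + (-2)·(-2) + (-2)·(-2)) / 4 = 14/4 = 3.5
  S = [[10.7, 1],
 [1, 3.5]].

Step 3 — invert S. det(S) = 10.7·3.5 - (1)² = 36.45.
  S^{-1} = (1/det) · [[d, -b], [-b, a]] = [[0.096, -0.0274],
 [-0.0274, 0.2936]].

Step 4 — quadratic form (x̄ - mu_0)^T · S^{-1} · (x̄ - mu_0):
  S^{-1} · (x̄ - mu_0) = (-0.0494, -0.2716),
  (x̄ - mu_0)^T · [...] = (-0.8)·(-0.0494) + (-1)·(-0.2716) = 0.3111.

Step 5 — scale by n: T² = 5 · 0.3111 = 1.5556.

T² ≈ 1.5556


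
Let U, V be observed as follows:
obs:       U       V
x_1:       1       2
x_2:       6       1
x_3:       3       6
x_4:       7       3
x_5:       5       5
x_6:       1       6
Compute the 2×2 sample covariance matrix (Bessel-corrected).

Step 1 — column means:
  mean(U) = (1 + 6 + 3 + 7 + 5 + 1) / 6 = 23/6 = 3.8333
  mean(V) = (2 + 1 + 6 + 3 + 5 + 6) / 6 = 23/6 = 3.8333

Step 2 — sample covariance S[i,j] = (1/(n-1)) · Σ_k (x_{k,i} - mean_i) · (x_{k,j} - mean_j), with n-1 = 5.
  S[U,U] = ((-2.8333)·(-2.8333) + (2.1667)·(2.1667) + (-0.8333)·(-0.8333) + (3.1667)·(3.1667) + (1.1667)·(1.1667) + (-2.8333)·(-2.8333)) / 5 = 32.8333/5 = 6.5667
  S[U,V] = ((-2.8333)·(-1.8333) + (2.1667)·(-2.8333) + (-0.8333)·(2.1667) + (3.1667)·(-0.8333) + (1.1667)·(1.1667) + (-2.8333)·(2.1667)) / 5 = -10.1667/5 = -2.0333
  S[V,V] = ((-1.8333)·(-1.8333) + (-2.8333)·(-2.8333) + (2.1667)·(2.1667) + (-0.8333)·(-0.8333) + (1.1667)·(1.1667) + (2.1667)·(2.1667)) / 5 = 22.8333/5 = 4.5667

S is symmetric (S[j,i] = S[i,j]). Assembling:

S = [[6.5667, -2.0333],
 [-2.0333, 4.5667]]


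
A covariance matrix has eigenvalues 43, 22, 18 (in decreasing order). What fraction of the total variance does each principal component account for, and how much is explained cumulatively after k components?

Step 1 — total variance = trace(Sigma) = Σ λ_i = 43 + 22 + 18 = 83.

Step 2 — fraction explained by component i = λ_i / Σ λ:
  PC1: 43/83 = 0.5181
  PC2: 22/83 = 0.2651
  PC3: 18/83 = 0.2169

Step 3 — cumulative fraction after k components = (λ_1 + ... + λ_k) / Σ λ:
  k = 1: 43/83 = 0.5181
  k = 2: (43 + 22)/83 = 65/83 = 0.7831
  k = 3: (43 + 22 + 18)/83 = 83/83 = 1

Summary (fraction, with percent):

explained: PC1 0.5181 (51.81%), PC2 0.2651 (26.51%), PC3 0.2169 (21.69%);  cumulative: 0.5181, 0.7831, 1


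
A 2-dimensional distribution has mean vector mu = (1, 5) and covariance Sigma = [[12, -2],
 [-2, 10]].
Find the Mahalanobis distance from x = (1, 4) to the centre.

Step 1 — centre the observation: (x - mu) = (0, -1).

Step 2 — invert Sigma. det(Sigma) = 12·10 - (-2)² = 116.
  Sigma^{-1} = (1/det) · [[d, -b], [-b, a]] = [[0.0862, 0.0172],
 [0.0172, 0.1034]].

Step 3 — form the quadratic (x - mu)^T · Sigma^{-1} · (x - mu):
  Sigma^{-1} · (x - mu) = (-0.0172, -0.1034).
  (x - mu)^T · [Sigma^{-1} · (x - mu)] = (0)·(-0.0172) + (-1)·(-0.1034) = 0.1034.

Step 4 — take square root: d = √(0.1034) ≈ 0.3216.

d(x, mu) = √(0.1034) ≈ 0.3216


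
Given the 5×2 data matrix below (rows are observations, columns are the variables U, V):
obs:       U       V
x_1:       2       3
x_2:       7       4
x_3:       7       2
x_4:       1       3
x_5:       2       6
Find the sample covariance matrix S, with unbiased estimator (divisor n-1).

Step 1 — column means:
  mean(U) = (2 + 7 + 7 + 1 + 2) / 5 = 19/5 = 3.8
  mean(V) = (3 + 4 + 2 + 3 + 6) / 5 = 18/5 = 3.6

Step 2 — sample covariance S[i,j] = (1/(n-1)) · Σ_k (x_{k,i} - mean_i) · (x_{k,j} - mean_j), with n-1 = 4.
  S[U,U] = ((-1.8)·(-1.8) + (3.2)·(3.2) + (3.2)·(3.2) + (-2.8)·(-2.8) + (-1.8)·(-1.8)) / 4 = 34.8/4 = 8.7
  S[U,V] = ((-1.8)·(-0.6) + (3.2)·(0.4) + (3.2)·(-1.6) + (-2.8)·(-0.6) + (-1.8)·(2.4)) / 4 = -5.4/4 = -1.35
  S[V,V] = ((-0.6)·(-0.6) + (0.4)·(0.4) + (-1.6)·(-1.6) + (-0.6)·(-0.6) + (2.4)·(2.4)) / 4 = 9.2/4 = 2.3

S is symmetric (S[j,i] = S[i,j]). Assembling:

S = [[8.7, -1.35],
 [-1.35, 2.3]]


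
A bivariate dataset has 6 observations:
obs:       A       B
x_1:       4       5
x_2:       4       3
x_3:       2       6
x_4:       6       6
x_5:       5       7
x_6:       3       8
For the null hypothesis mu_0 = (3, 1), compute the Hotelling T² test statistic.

Step 1 — sample mean vector:
  mean(A) = (4 + 4 + 2 + 6 + 5 + 3) / 6 = 24/6 = 4
  mean(B) = (5 + 3 + 6 + 6 + 7 + 8) / 6 = 35/6 = 5.8333
  x̄ = (4, 5.8333),  deviation x̄ - mu_0 = (4, 5.8333) - (3, 1) = (1, 4.8333).

Step 2 — sample covariance matrix, S[i,j] = (1/(n-1)) · Σ_k (x_{k,i} - mean_i) · (x_{k,j} - mean_j), divisor n-1 = 5:
  S[A,A] = ((0)·(0) + (0)·(0) + (-2)·(-2) + (2)·(2) + (1)·(1) + (-1)·(-1)) / 5 = 10/5 = 2
  S[A,B] = ((0)·(-0.8333) + (0)·(-2.8333) + (-2)·(0.1667) + (2)·(0.1667) + (1)·(1.1667) + (-1)·(2.1667)) / 5 = -1/5 = -0.2
  S[B,B] = ((-0.8333)·(-0.8333) + (-2.8333)·(-2.8333) + (0.1667)·(0.1667) + (0.1667)·(0.1667) + (1.1667)·(1.1667) + (2.1667)·(2.1667)) / 5 = 14.8333/5 = 2.9667
  S = [[2, -0.2],
 [-0.2, 2.9667]].

Step 3 — invert S. det(S) = 2·2.9667 - (-0.2)² = 5.8933.
  S^{-1} = (1/det) · [[d, -b], [-b, a]] = [[0.5034, 0.0339],
 [0.0339, 0.3394]].

Step 4 — quadratic form (x̄ - mu_0)^T · S^{-1} · (x̄ - mu_0):
  S^{-1} · (x̄ - mu_0) = (0.6674, 1.6742),
  (x̄ - mu_0)^T · [...] = (1)·(0.6674) + (4.8333)·(1.6742) = 8.7594.

Step 5 — scale by n: T² = 6 · 8.7594 = 52.5566.

T² ≈ 52.5566


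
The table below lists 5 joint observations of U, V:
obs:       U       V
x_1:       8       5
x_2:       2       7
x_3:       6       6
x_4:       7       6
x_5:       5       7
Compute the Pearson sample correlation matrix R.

Step 1 — column means:
  mean(U) = (8 + 2 + 6 + 7 + 5) / 5 = 28/5 = 5.6
  mean(V) = (5 + 7 + 6 + 6 + 7) / 5 = 31/5 = 6.2

Step 2 — sample variances and covariances s[i,j] = (1/(n-1)) · Σ_k (x_{k,i} - mean_i) · (x_{k,j} - mean_j), with n-1 = 4:
  s[U,U] = ((2.4)·(2.4) + (-3.6)·(-3.6) + (0.4)·(0.4) + (1.4)·(1.4) + (-0.6)·(-0.6)) / 4 = 21.2/4 = 5.3
  s[U,V] = ((2.4)·(-1.2) + (-3.6)·(0.8) + (0.4)·(-0.2) + (1.4)·(-0.2) + (-0.6)·(0.8)) / 4 = -6.6/4 = -1.65
  s[V,V] = ((-1.2)·(-1.2) + (0.8)·(0.8) + (-0.2)·(-0.2) + (-0.2)·(-0.2) + (0.8)·(0.8)) / 4 = 2.8/4 = 0.7
  Sample standard deviations s_i = √(s[i,i]):
  s(U) = √(5.3) = 2.3022
  s(V) = √(0.7) = 0.8367

Step 3 — r_{ij} = s_{ij} / (s_i · s_j):
  r[U,U] = 1 (diagonal).
  r[U,V] = -1.65 / (2.3022 · 0.8367) = -1.65 / 1.9261 = -0.8566
  r[V,V] = 1 (diagonal).

R is symmetric with unit diagonal. Assembling:

R = [[1, -0.8566],
 [-0.8566, 1]]


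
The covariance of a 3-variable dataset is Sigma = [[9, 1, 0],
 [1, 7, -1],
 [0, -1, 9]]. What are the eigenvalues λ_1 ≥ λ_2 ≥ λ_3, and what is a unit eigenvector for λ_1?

Step 1 — characteristic polynomial p(λ) = det(λI - Sigma) = λ³ - tr·λ² + c_1·λ - det, where tr = trace, c_1 = sum of the principal 2×2 minors, det = det(Sigma):
  tr = 9 + 7 + 9 = 25,
  c_1 = (9·7 - (1)²) + (9·9 - (0)²) + (7·9 - (-1)²) = 62 + 81 + 62 = 205,
  det = 9·(7·9 - (-1)²) - (1)·((1)·9 - (-1)·(0)) + (0)·((1)·(-1) - 7·(0)) = 9·(62) - (1)·(9) + (0)·(-1) = 549.
  So p(λ) = λ³ - 25λ² + 205λ - 549.
Step 2 — look for an integer root (rational root theorem: any rational root is an integer divisor of 549). Testing λ = 9:
  p(9) = 729 - 2025 + 1845 - 549 = 0  ✓
  Dividing out (λ - 9): p(λ) = (λ - 9)(λ² - 16λ + 61).
Step 3 — remaining eigenvalues from the quadratic λ² - 16λ + 61 = 0:
  Δ = 16² - 4·61 = 256 - 244 = 12,  λ = (16 ± √12)/2 = (16 ± 3.4641)/2 ≈ 9.7321 or 6.2679.
  Sorted: λ_1 = 9.7321,  λ_2 = 9,  λ_3 = 6.2679  (check: sum = 25 = tr ✓).

Step 4 — unit eigenvector for λ_1 ≈ 9.7321: v spans the null space of (Sigma - λ_1 I), whose rows are
  r_1 = (-0.7321, 1, 0),  r_2 = (1, -2.7321, -1),  r_3 = (0, -1, -0.7321).
  v is orthogonal to every row, so take v ∝ r_1 × r_2 = ((1)·(-1) - (0)·(-2.7321), (0)·(1) - (-0.7321)·(-1), (-0.7321)·(-2.7321) - (1)·(1)) ≈ (-1, -0.7321, 1).
  Rescale (multiply by -1 so the first nonzero entry is positive): u = (1, 0.7321, -1).
  ||u|| = √((1)² + (0.7321)² + (-1)²) = √(2.5359) ≈ 1.5925,  v_1 = u/||u|| ≈ (0.628, 0.4597, -0.628) (||v_1|| = 1).

λ_1 = 9.7321,  λ_2 = 9,  λ_3 = 6.2679;  v_1 ≈ (0.628, 0.4597, -0.628)


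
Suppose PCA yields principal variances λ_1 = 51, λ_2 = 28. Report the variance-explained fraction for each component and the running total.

Step 1 — total variance = trace(Sigma) = Σ λ_i = 51 + 28 = 79.

Step 2 — fraction explained by component i = λ_i / Σ λ:
  PC1: 51/79 = 0.6456
  PC2: 28/79 = 0.3544

Step 3 — cumulative fraction after k components = (λ_1 + ... + λ_k) / Σ λ:
  k = 1: 51/79 = 0.6456
  k = 2: (51 + 28)/79 = 79/79 = 1

Summary (fraction, with percent):

explained: PC1 0.6456 (64.56%), PC2 0.3544 (35.44%);  cumulative: 0.6456, 1


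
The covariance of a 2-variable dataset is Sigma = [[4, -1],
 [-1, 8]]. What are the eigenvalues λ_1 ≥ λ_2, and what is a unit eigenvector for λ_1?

Step 1 — characteristic polynomial of 2×2 Sigma:
  det(Sigma - λI) = λ² - trace · λ + det = 0.
  trace = 4 + 8 = 12, det = 4·8 - (-1)² = 31.
Step 2 — discriminant:
  Δ = trace² - 4·det = 144 - 124 = 20.
Step 3 — eigenvalues:
  λ = (trace ± √Δ)/2 = (12 ± 4.4721)/2,
  λ_1 = 8.2361,  λ_2 = 3.7639.

Step 4 — unit eigenvector for λ_1: solve (Sigma - λ_1 I)v = 0. First row:
  (4 - 8.2361)·v_x + (-1)·v_y = 0, i.e. (-4.2361)·v_x + (-1)·v_y = 0,
  so v ∝ (b, λ_1 - a) = (-1, 4.2361); multiply by -1 so the first entry is positive: u = (1, -4.2361).
  ||u|| = √((1)² + (-4.2361)²) = √(18.9443) ≈ 4.3525,
  v_1 = u/||u|| ≈ (0.2298, -0.9732) (||v_1|| = 1).

λ_1 = 8.2361,  λ_2 = 3.7639;  v_1 ≈ (0.2298, -0.9732)


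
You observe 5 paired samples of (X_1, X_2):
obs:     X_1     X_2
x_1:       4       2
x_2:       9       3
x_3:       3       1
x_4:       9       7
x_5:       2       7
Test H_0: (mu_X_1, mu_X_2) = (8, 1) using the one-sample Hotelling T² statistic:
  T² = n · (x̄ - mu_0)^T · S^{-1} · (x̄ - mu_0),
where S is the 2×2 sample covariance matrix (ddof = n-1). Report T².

Step 1 — sample mean vector:
  mean(X_1) = (4 + 9 + 3 + 9 + 2) / 5 = 27/5 = 5.4
  mean(X_2) = (2 + 3 + 1 + 7 + 7) / 5 = 20/5 = 4
  x̄ = (5.4, 4),  deviation x̄ - mu_0 = (5.4, 4) - (8, 1) = (-2.6, 3).

Step 2 — sample covariance matrix, S[i,j] = (1/(n-1)) · Σ_k (x_{k,i} - mean_i) · (x_{k,j} - mean_j), divisor n-1 = 4:
  S[X_1,X_1] = ((-1.4)·(-1.4) + (3.6)·(3.6) + (-2.4)·(-2.4) + (3.6)·(3.6) + (-3.4)·(-3.4)) / 4 = 45.2/4 = 11.3
  S[X_1,X_2] = ((-1.4)·(-2) + (3.6)·(-1) + (-2.4)·(-3) + (3.6)·(3) + (-3.4)·(3)) / 4 = 7/4 = 1.75
  S[X_2,X_2] = ((-2)·(-2) + (-1)·(-1) + (-3)·(-3) + (3)·(3) + (3)·(3)) / 4 = 32/4 = 8
  S = [[11.3, 1.75],
 [1.75, 8]].

Step 3 — invert S. det(S) = 11.3·8 - (1.75)² = 87.3375.
  S^{-1} = (1/det) · [[d, -b], [-b, a]] = [[0.0916, -0.02],
 [-0.02, 0.1294]].

Step 4 — quadratic form (x̄ - mu_0)^T · S^{-1} · (x̄ - mu_0):
  S^{-1} · (x̄ - mu_0) = (-0.2983, 0.4402),
  (x̄ - mu_0)^T · [...] = (-2.6)·(-0.2983) + (3)·(0.4402) = 2.0962.

Step 5 — scale by n: T² = 5 · 2.0962 = 10.4812.

T² ≈ 10.4812


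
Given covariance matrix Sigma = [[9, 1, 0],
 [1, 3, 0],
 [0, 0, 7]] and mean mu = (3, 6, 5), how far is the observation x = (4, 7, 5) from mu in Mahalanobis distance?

Step 1 — centre the observation: (x - mu) = (1, 1, 0).

Step 2 — invert Sigma (cofactor / det for 3×3, or solve directly):
  Sigma^{-1} = [[0.1154, -0.0385, 0],
 [-0.0385, 0.3462, 0],
 [0, 0, 0.1429]].

Step 3 — form the quadratic (x - mu)^T · Sigma^{-1} · (x - mu):
  Sigma^{-1} · (x - mu) = (0.0769, 0.3077, 0).
  (x - mu)^T · [Sigma^{-1} · (x - mu)] = (1)·(0.0769) + (1)·(0.3077) + (0)·(0) = 0.3846.

Step 4 — take square root: d = √(0.3846) ≈ 0.6202.

d(x, mu) = √(0.3846) ≈ 0.6202


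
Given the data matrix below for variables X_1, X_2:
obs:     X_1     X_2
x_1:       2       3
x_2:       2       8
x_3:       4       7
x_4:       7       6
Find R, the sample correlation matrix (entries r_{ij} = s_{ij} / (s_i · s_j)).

Step 1 — column means:
  mean(X_1) = (2 + 2 + 4 + 7) / 4 = 15/4 = 3.75
  mean(X_2) = (3 + 8 + 7 + 6) / 4 = 24/4 = 6

Step 2 — sample variances and covariances s[i,j] = (1/(n-1)) · Σ_k (x_{k,i} - mean_i) · (x_{k,j} - mean_j), with n-1 = 3:
  s[X_1,X_1] = ((-1.75)·(-1.75) + (-1.75)·(-1.75) + (0.25)·(0.25) + (3.25)·(3.25)) / 3 = 16.75/3 = 5.5833
  s[X_1,X_2] = ((-1.75)·(-3) + (-1.75)·(2) + (0.25)·(1) + (3.25)·(0)) / 3 = 2/3 = 0.6667
  s[X_2,X_2] = ((-3)·(-3) + (2)·(2) + (1)·(1) + (0)·(0)) / 3 = 14/3 = 4.6667
  Sample standard deviations s_i = √(s[i,i]):
  s(X_1) = √(5.5833) = 2.3629
  s(X_2) = √(4.6667) = 2.1602

Step 3 — r_{ij} = s_{ij} / (s_i · s_j):
  r[X_1,X_1] = 1 (diagonal).
  r[X_1,X_2] = 0.6667 / (2.3629 · 2.1602) = 0.6667 / 5.1045 = 0.1306
  r[X_2,X_2] = 1 (diagonal).

R is symmetric with unit diagonal. Assembling:

R = [[1, 0.1306],
 [0.1306, 1]]


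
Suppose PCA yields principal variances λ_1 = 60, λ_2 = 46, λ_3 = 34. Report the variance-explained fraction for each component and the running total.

Step 1 — total variance = trace(Sigma) = Σ λ_i = 60 + 46 + 34 = 140.

Step 2 — fraction explained by component i = λ_i / Σ λ:
  PC1: 60/140 = 0.4286
  PC2: 46/140 = 0.3286
  PC3: 34/140 = 0.2429

Step 3 — cumulative fraction after k components = (λ_1 + ... + λ_k) / Σ λ:
  k = 1: 60/140 = 0.4286
  k = 2: (60 + 46)/140 = 106/140 = 0.7571
  k = 3: (60 + 46 + 34)/140 = 140/140 = 1

Summary (fraction, with percent):

explained: PC1 0.4286 (42.86%), PC2 0.3286 (32.86%), PC3 0.2429 (24.29%);  cumulative: 0.4286, 0.7571, 1


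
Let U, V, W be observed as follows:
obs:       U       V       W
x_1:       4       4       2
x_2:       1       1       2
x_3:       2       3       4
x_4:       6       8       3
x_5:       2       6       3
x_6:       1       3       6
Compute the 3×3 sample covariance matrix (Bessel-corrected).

Step 1 — column means:
  mean(U) = (4 + 1 + 2 + 6 + 2 + 1) / 6 = 16/6 = 2.6667
  mean(V) = (4 + 1 + 3 + 8 + 6 + 3) / 6 = 25/6 = 4.1667
  mean(W) = (2 + 2 + 4 + 3 + 3 + 6) / 6 = 20/6 = 3.3333

Step 2 — sample covariance S[i,j] = (1/(n-1)) · Σ_k (x_{k,i} - mean_i) · (x_{k,j} - mean_j), with n-1 = 5.
  S[U,U] = ((1.3333)·(1.3333) + (-1.6667)·(-1.6667) + (-0.6667)·(-0.6667) + (3.3333)·(3.3333) + (-0.6667)·(-0.6667) + (-1.6667)·(-1.6667)) / 5 = 19.3333/5 = 3.8667
  S[U,V] = ((1.3333)·(-0.1667) + (-1.6667)·(-3.1667) + (-0.6667)·(-1.1667) + (3.3333)·(3.8333) + (-0.6667)·(1.8333) + (-1.6667)·(-1.1667)) / 5 = 19.3333/5 = 3.8667
  S[U,W] = ((1.3333)·(-1.3333) + (-1.6667)·(-1.3333) + (-0.6667)·(0.6667) + (3.3333)·(-0.3333) + (-0.6667)·(-0.3333) + (-1.6667)·(2.6667)) / 5 = -5.3333/5 = -1.0667
  S[V,V] = ((-0.1667)·(-0.1667) + (-3.1667)·(-3.1667) + (-1.1667)·(-1.1667) + (3.8333)·(3.8333) + (1.8333)·(1.8333) + (-1.1667)·(-1.1667)) / 5 = 30.8333/5 = 6.1667
  S[V,W] = ((-0.1667)·(-1.3333) + (-3.1667)·(-1.3333) + (-1.1667)·(0.6667) + (3.8333)·(-0.3333) + (1.8333)·(-0.3333) + (-1.1667)·(2.6667)) / 5 = -1.3333/5 = -0.2667
  S[W,W] = ((-1.3333)·(-1.3333) + (-1.3333)·(-1.3333) + (0.6667)·(0.6667) + (-0.3333)·(-0.3333) + (-0.3333)·(-0.3333) + (2.6667)·(2.6667)) / 5 = 11.3333/5 = 2.2667

S is symmetric (S[j,i] = S[i,j]). Assembling:

S = [[3.8667, 3.8667, -1.0667],
 [3.8667, 6.1667, -0.2667],
 [-1.0667, -0.2667, 2.2667]]


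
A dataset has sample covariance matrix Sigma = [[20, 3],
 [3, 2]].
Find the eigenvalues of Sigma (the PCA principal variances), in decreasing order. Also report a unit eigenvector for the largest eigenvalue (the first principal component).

Step 1 — characteristic polynomial of 2×2 Sigma:
  det(Sigma - λI) = λ² - trace · λ + det = 0.
  trace = 20 + 2 = 22, det = 20·2 - (3)² = 31.
Step 2 — discriminant:
  Δ = trace² - 4·det = 484 - 124 = 360.
Step 3 — eigenvalues:
  λ = (trace ± √Δ)/2 = (22 ± 18.9737)/2,
  λ_1 = 20.4868,  λ_2 = 1.5132.

Step 4 — unit eigenvector for λ_1: solve (Sigma - λ_1 I)v = 0. First row:
  (20 - 20.4868)·v_x + (3)·v_y = 0, i.e. (-0.4868)·v_x + (3)·v_y = 0,
  so v ∝ (b, λ_1 - a) = (3, 0.4868) = u.
  ||u|| = √((3)² + (0.4868)²) = √(9.237) ≈ 3.0392,
  v_1 = u/||u|| ≈ (0.9871, 0.1602) (||v_1|| = 1).

λ_1 = 20.4868,  λ_2 = 1.5132;  v_1 ≈ (0.9871, 0.1602)


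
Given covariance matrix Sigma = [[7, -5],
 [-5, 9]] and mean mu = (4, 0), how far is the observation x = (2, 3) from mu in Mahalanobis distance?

Step 1 — centre the observation: (x - mu) = (-2, 3).

Step 2 — invert Sigma. det(Sigma) = 7·9 - (-5)² = 38.
  Sigma^{-1} = (1/det) · [[d, -b], [-b, a]] = [[0.2368, 0.1316],
 [0.1316, 0.1842]].

Step 3 — form the quadratic (x - mu)^T · Sigma^{-1} · (x - mu):
  Sigma^{-1} · (x - mu) = (-0.0789, 0.2895).
  (x - mu)^T · [Sigma^{-1} · (x - mu)] = (-2)·(-0.0789) + (3)·(0.2895) = 1.0263.

Step 4 — take square root: d = √(1.0263) ≈ 1.0131.

d(x, mu) = √(1.0263) ≈ 1.0131


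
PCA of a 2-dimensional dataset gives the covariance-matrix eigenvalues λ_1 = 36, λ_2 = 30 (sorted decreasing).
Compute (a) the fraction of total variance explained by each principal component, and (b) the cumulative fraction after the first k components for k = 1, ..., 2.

Step 1 — total variance = trace(Sigma) = Σ λ_i = 36 + 30 = 66.

Step 2 — fraction explained by component i = λ_i / Σ λ:
  PC1: 36/66 = 0.5455
  PC2: 30/66 = 0.4545

Step 3 — cumulative fraction after k components = (λ_1 + ... + λ_k) / Σ λ:
  k = 1: 36/66 = 0.5455
  k = 2: (36 + 30)/66 = 66/66 = 1

Summary (fraction, with percent):

explained: PC1 0.5455 (54.55%), PC2 0.4545 (45.45%);  cumulative: 0.5455, 1


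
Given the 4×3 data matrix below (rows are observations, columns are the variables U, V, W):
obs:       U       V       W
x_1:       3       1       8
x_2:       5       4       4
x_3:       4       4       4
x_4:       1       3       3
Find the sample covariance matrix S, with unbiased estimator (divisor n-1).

Step 1 — column means:
  mean(U) = (3 + 5 + 4 + 1) / 4 = 13/4 = 3.25
  mean(V) = (1 + 4 + 4 + 3) / 4 = 12/4 = 3
  mean(W) = (8 + 4 + 4 + 3) / 4 = 19/4 = 4.75

Step 2 — sample covariance S[i,j] = (1/(n-1)) · Σ_k (x_{k,i} - mean_i) · (x_{k,j} - mean_j), with n-1 = 3.
  S[U,U] = ((-0.25)·(-0.25) + (1.75)·(1.75) + (0.75)·(0.75) + (-2.25)·(-2.25)) / 3 = 8.75/3 = 2.9167
  S[U,V] = ((-0.25)·(-2) + (1.75)·(1) + (0.75)·(1) + (-2.25)·(0)) / 3 = 3/3 = 1
  S[U,W] = ((-0.25)·(3.25) + (1.75)·(-0.75) + (0.75)·(-0.75) + (-2.25)·(-1.75)) / 3 = 1.25/3 = 0.4167
  S[V,V] = ((-2)·(-2) + (1)·(1) + (1)·(1) + (0)·(0)) / 3 = 6/3 = 2
  S[V,W] = ((-2)·(3.25) + (1)·(-0.75) + (1)·(-0.75) + (0)·(-1.75)) / 3 = -8/3 = -2.6667
  S[W,W] = ((3.25)·(3.25) + (-0.75)·(-0.75) + (-0.75)·(-0.75) + (-1.75)·(-1.75)) / 3 = 14.75/3 = 4.9167

S is symmetric (S[j,i] = S[i,j]). Assembling:

S = [[2.9167, 1, 0.4167],
 [1, 2, -2.6667],
 [0.4167, -2.6667, 4.9167]]


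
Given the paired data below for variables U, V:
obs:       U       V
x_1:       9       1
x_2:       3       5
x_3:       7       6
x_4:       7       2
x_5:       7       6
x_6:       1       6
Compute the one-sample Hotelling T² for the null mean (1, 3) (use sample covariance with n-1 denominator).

Step 1 — sample mean vector:
  mean(U) = (9 + 3 + 7 + 7 + 7 + 1) / 6 = 34/6 = 5.6667
  mean(V) = (1 + 5 + 6 + 2 + 6 + 6) / 6 = 26/6 = 4.3333
  x̄ = (5.6667, 4.3333),  deviation x̄ - mu_0 = (5.6667, 4.3333) - (1, 3) = (4.6667, 1.3333).

Step 2 — sample covariance matrix, S[i,j] = (1/(n-1)) · Σ_k (x_{k,i} - mean_i) · (x_{k,j} - mean_j), divisor n-1 = 5:
  S[U,U] = ((3.3333)·(3.3333) + (-2.6667)·(-2.6667) + (1.3333)·(1.3333) + (1.3333)·(1.3333) + (1.3333)·(1.3333) + (-4.6667)·(-4.6667)) / 5 = 45.3333/5 = 9.0667
  S[U,V] = ((3.3333)·(-3.3333) + (-2.6667)·(0.6667) + (1.3333)·(1.6667) + (1.3333)·(-2.3333) + (1.3333)·(1.6667) + (-4.6667)·(1.6667)) / 5 = -19.3333/5 = -3.8667
  S[V,V] = ((-3.3333)·(-3.3333) + (0.6667)·(0.6667) + (1.6667)·(1.6667) + (-2.3333)·(-2.3333) + (1.6667)·(1.6667) + (1.6667)·(1.6667)) / 5 = 25.3333/5 = 5.0667
  S = [[9.0667, -3.8667],
 [-3.8667, 5.0667]].

Step 3 — invert S. det(S) = 9.0667·5.0667 - (-3.8667)² = 30.9867.
  S^{-1} = (1/det) · [[d, -b], [-b, a]] = [[0.1635, 0.1248],
 [0.1248, 0.2926]].

Step 4 — quadratic form (x̄ - mu_0)^T · S^{-1} · (x̄ - mu_0):
  S^{-1} · (x̄ - mu_0) = (0.9294, 0.9725),
  (x̄ - mu_0)^T · [...] = (4.6667)·(0.9294) + (1.3333)·(0.9725) = 5.634.

Step 5 — scale by n: T² = 6 · 5.634 = 33.8038.

T² ≈ 33.8038
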